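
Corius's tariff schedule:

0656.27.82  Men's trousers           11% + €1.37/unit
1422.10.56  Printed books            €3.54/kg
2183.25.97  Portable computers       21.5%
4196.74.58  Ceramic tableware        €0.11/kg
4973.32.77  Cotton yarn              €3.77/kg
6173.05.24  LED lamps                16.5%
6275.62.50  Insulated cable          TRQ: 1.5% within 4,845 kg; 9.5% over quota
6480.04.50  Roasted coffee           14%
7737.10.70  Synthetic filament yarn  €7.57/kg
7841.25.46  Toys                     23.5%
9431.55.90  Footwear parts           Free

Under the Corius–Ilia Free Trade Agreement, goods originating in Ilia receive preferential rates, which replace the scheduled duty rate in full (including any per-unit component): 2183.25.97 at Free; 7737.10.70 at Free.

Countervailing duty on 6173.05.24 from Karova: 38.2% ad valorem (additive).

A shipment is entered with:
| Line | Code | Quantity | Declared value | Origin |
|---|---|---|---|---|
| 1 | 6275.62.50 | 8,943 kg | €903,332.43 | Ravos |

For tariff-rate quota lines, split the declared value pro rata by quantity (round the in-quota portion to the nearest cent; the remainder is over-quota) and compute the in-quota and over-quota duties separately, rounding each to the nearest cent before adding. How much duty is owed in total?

Line 1 (6275.62.50, Ravos, 8,943 kg, €903,332.43):
Code 6275.62.50 is under a tariff-rate quota (threshold 4,845 kg). In-quota: 4,845 kg at 1.5%; over-quota: 4,098 kg at 9.5%.
Pro-rata value split: in-quota = €903,332.43 × 4,845/8,943 = €489,393.45; over-quota = €903,332.43 − €489,393.45 = €413,938.98.
In-quota duty = €489,393.45 × 1.5% = €7,340.90. Over-quota duty = €413,938.98 × 9.5% = €39,324.20.
Line duty = €7,340.90 + €39,324.20 = €46,665.10.

€46,665.10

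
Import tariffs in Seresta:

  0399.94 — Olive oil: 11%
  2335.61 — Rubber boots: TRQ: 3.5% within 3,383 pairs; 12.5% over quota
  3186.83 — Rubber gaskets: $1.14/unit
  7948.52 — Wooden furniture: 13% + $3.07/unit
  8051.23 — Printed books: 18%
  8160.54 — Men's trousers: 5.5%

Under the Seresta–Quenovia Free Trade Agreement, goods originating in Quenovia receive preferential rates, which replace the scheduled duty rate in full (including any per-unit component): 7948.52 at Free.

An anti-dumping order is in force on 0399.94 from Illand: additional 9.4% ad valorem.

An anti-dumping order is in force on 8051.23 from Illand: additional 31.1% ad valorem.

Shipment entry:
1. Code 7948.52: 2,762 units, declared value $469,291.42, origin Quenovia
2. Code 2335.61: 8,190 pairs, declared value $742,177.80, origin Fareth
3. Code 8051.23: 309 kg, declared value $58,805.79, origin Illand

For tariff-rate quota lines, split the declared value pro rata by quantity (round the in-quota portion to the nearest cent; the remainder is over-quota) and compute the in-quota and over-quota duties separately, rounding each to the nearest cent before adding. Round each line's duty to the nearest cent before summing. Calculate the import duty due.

$94,054.79

Line 1 (7948.52, Quenovia, 2,762 units, $469,291.42):
Base rate for 7948.52 is 13% + $3.07/unit.
Origin Quenovia qualifies under the Seresta–Quenovia agreement and 7948.52 is covered: preferential rate Free applies instead.
Duty = $469,291.42 × 0% = $0.00.
Line 2 (2335.61, Fareth, 8,190 pairs, $742,177.80):
Code 2335.61 is under a tariff-rate quota (threshold 3,383 pairs). In-quota: 3,383 pairs at 3.5%; over-quota: 4,807 pairs at 12.5%.
Pro-rata value split: in-quota = $742,177.80 × 3,383/8,190 = $306,567.46; over-quota = $742,177.80 − $306,567.46 = $435,610.34.
In-quota duty = $306,567.46 × 3.5% = $10,729.86. Over-quota duty = $435,610.34 × 12.5% = $54,451.29.
Line duty = $10,729.86 + $54,451.29 = $65,181.15.
Line 3 (8051.23, Illand, 309 kg, $58,805.79):
Base rate for 8051.23 is 18%.
Additional duty on 8051.23 from Illand: +31.1%. Applied ad valorem rate: 18% + 31.1% = 49.1%.
Duty = $58,805.79 × 49.1% = $28,873.64.
Total = $0.00 + $65,181.15 + $28,873.64 = $94,054.79.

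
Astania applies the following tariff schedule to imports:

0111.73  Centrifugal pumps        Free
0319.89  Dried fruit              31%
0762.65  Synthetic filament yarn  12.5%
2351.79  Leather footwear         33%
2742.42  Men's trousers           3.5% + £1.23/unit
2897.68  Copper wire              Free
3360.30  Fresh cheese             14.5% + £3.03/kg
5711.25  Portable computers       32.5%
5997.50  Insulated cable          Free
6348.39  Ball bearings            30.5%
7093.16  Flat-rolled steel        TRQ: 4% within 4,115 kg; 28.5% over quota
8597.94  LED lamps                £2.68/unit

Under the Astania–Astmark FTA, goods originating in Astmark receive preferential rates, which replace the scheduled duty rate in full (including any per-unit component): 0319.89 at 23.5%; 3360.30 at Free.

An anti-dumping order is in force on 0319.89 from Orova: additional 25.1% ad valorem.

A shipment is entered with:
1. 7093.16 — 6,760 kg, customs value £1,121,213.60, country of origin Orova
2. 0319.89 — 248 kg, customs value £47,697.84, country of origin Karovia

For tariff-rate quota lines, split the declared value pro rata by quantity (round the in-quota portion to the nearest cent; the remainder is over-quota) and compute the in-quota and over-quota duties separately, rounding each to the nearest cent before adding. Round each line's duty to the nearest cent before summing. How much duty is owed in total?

Line 1 (7093.16, Orova, 6,760 kg, £1,121,213.60):
Code 7093.16 is under a tariff-rate quota (threshold 4,115 kg). In-quota: 4,115 kg at 4%; over-quota: 2,645 kg at 28.5%.
Pro-rata value split: in-quota = £1,121,213.60 × 4,115/6,760 = £682,513.90; over-quota = £1,121,213.60 − £682,513.90 = £438,699.70.
In-quota duty = £682,513.90 × 4% = £27,300.56. Over-quota duty = £438,699.70 × 28.5% = £125,029.41.
Line duty = £27,300.56 + £125,029.41 = £152,329.97.
Line 2 (0319.89, Karovia, 248 kg, £47,697.84):
Base rate for 0319.89 is 31%.
0319.89 has an FTA preferential rate, but origin Karovia is not Astmark; base rate stands.
The additional-duty order on 0319.89 targets Orova, not Karovia; it does not apply.
Duty = £47,697.84 × 31% = £14,786.33.
Total = £152,329.97 + £14,786.33 = £167,116.30.

£167,116.30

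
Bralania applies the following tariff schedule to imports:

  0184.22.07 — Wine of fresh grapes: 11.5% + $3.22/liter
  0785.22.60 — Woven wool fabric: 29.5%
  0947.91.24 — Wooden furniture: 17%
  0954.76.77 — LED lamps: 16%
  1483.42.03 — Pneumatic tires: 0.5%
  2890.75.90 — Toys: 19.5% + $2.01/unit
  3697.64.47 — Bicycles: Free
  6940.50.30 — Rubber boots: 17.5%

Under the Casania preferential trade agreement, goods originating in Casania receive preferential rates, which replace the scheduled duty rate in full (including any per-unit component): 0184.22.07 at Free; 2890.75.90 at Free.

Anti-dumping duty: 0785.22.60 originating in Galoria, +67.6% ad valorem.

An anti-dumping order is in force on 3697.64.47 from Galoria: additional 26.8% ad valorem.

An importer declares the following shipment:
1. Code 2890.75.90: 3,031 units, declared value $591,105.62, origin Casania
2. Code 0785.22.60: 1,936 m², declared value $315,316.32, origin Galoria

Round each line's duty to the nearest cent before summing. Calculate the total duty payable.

Line 1 (2890.75.90, Casania, 3,031 units, $591,105.62):
Base rate for 2890.75.90 is 19.5% + $2.01/unit.
Origin Casania qualifies under the Bralania–Casania agreement and 2890.75.90 is covered: preferential rate Free applies instead.
Duty = $591,105.62 × 0% = $0.00.
Line 2 (0785.22.60, Galoria, 1,936 m², $315,316.32):
Base rate for 0785.22.60 is 29.5%.
Additional duty on 0785.22.60 from Galoria: +67.6%. Applied ad valorem rate: 29.5% + 67.6% = 97.1%.
Duty = $315,316.32 × 97.1% = $306,172.15.
Total = $0.00 + $306,172.15 = $306,172.15.

$306,172.15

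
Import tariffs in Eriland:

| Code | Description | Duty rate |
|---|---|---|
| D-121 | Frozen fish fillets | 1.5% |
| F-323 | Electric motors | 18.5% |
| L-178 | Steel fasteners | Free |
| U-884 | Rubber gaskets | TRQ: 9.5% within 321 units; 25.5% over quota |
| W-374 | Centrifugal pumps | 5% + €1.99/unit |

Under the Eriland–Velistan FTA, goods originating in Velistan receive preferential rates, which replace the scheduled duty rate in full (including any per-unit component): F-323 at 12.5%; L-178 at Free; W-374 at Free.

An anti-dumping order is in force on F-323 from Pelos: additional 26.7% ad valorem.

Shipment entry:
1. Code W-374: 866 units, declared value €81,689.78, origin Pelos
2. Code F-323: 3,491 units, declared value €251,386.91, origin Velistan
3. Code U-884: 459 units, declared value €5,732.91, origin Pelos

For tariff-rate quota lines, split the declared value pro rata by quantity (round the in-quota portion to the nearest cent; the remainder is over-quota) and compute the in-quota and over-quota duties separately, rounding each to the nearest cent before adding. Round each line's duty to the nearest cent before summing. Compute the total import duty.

Line 1 (W-374, Pelos, 866 units, €81,689.78):
Base rate for W-374 is 5% + €1.99/unit.
W-374 has an FTA preferential rate, but origin Pelos is not Velistan; base rate stands.
Duty = €81,689.78 × 5% + 866 × €1.99 = €5,807.83.
Line 2 (F-323, Velistan, 3,491 units, €251,386.91):
Base rate for F-323 is 18.5%.
Origin Velistan qualifies under the Eriland–Velistan agreement and F-323 is covered: preferential rate 12.5% applies instead.
The additional-duty order on F-323 targets Pelos, not Velistan; it does not apply.
Duty = €251,386.91 × 12.5% = €31,423.36.
Line 3 (U-884, Pelos, 459 units, €5,732.91):
Code U-884 is under a tariff-rate quota (threshold 321 units). In-quota: 321 units at 9.5%; over-quota: 138 units at 25.5%.
Pro-rata value split: in-quota = €5,732.91 × 321/459 = €4,009.29; over-quota = €5,732.91 − €4,009.29 = €1,723.62.
In-quota duty = €4,009.29 × 9.5% = €380.88. Over-quota duty = €1,723.62 × 25.5% = €439.52.
Line duty = €380.88 + €439.52 = €820.40.
Total = €5,807.83 + €31,423.36 + €820.40 = €38,051.59.

€38,051.59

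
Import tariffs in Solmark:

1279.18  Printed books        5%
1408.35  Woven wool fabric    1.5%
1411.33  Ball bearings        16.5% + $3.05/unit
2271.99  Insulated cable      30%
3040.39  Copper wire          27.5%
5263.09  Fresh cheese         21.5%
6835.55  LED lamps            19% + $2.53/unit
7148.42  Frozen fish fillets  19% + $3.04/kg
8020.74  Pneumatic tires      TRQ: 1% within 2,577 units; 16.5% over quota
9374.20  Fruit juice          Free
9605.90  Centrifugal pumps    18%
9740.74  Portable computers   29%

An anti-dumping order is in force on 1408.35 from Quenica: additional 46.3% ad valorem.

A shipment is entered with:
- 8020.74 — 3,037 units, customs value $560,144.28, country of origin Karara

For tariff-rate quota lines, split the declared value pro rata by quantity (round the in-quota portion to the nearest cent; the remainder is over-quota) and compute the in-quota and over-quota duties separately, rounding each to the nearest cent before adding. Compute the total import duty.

Line 1 (8020.74, Karara, 3,037 units, $560,144.28):
Code 8020.74 is under a tariff-rate quota (threshold 2,577 units). In-quota: 2,577 units at 1%; over-quota: 460 units at 16.5%.
Pro-rata value split: in-quota = $560,144.28 × 2,577/3,037 = $475,301.88; over-quota = $560,144.28 − $475,301.88 = $84,842.40.
In-quota duty = $475,301.88 × 1% = $4,753.02. Over-quota duty = $84,842.40 × 16.5% = $13,999.00.
Line duty = $4,753.02 + $13,999.00 = $18,752.02.

$18,752.02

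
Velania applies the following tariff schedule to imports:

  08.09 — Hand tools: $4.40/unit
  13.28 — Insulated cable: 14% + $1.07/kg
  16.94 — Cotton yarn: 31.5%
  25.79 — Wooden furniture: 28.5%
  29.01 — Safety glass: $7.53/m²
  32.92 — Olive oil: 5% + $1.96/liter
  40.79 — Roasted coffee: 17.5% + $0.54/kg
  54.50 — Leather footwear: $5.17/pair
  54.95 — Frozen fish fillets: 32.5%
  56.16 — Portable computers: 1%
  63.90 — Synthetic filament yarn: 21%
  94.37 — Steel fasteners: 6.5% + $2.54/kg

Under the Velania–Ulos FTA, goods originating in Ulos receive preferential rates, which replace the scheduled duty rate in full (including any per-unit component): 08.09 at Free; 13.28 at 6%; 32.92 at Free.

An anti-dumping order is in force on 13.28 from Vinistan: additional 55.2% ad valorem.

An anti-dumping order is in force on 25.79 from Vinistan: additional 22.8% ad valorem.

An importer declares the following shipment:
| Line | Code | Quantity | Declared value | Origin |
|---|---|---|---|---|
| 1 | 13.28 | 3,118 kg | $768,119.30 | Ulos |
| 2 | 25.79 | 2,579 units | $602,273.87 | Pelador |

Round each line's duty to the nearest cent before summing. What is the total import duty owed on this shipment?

$217,735.21

Line 1 (13.28, Ulos, 3,118 kg, $768,119.30):
Base rate for 13.28 is 14% + $1.07/kg.
Origin Ulos qualifies under the Velania–Ulos agreement and 13.28 is covered: preferential rate 6% applies instead.
The additional-duty order on 13.28 targets Vinistan, not Ulos; it does not apply.
Duty = $768,119.30 × 6% = $46,087.16.
Line 2 (25.79, Pelador, 2,579 units, $602,273.87):
Base rate for 25.79 is 28.5%.
The additional-duty order on 25.79 targets Vinistan, not Pelador; it does not apply.
Duty = $602,273.87 × 28.5% = $171,648.05.
Total = $46,087.16 + $171,648.05 = $217,735.21.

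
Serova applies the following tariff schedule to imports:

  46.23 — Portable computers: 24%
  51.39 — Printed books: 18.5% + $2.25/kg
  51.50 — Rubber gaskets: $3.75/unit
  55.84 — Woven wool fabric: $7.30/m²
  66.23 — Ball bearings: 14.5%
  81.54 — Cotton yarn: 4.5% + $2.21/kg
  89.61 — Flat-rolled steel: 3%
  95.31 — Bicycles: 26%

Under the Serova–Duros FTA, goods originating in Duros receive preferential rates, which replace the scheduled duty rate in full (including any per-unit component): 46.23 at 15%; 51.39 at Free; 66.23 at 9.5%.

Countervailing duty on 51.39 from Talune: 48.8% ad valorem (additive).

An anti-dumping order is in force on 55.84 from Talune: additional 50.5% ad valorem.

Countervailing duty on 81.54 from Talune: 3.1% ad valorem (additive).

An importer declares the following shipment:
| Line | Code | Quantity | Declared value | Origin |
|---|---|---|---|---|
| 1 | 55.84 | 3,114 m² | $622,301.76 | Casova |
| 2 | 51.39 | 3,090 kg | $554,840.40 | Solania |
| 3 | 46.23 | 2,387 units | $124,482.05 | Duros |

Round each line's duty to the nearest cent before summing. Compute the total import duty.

Line 1 (55.84, Casova, 3,114 m², $622,301.76):
Base rate for 55.84 is $7.30/m².
The additional-duty order on 55.84 targets Talune, not Casova; it does not apply.
Duty = 3,114 × $7.30 = $22,732.20.
Line 2 (51.39, Solania, 3,090 kg, $554,840.40):
Base rate for 51.39 is 18.5% + $2.25/kg.
51.39 has an FTA preferential rate, but origin Solania is not Duros; base rate stands.
The additional-duty order on 51.39 targets Talune, not Solania; it does not apply.
Duty = $554,840.40 × 18.5% + 3,090 × $2.25 = $109,597.97.
Line 3 (46.23, Duros, 2,387 units, $124,482.05):
Base rate for 46.23 is 24%.
Origin Duros qualifies under the Serova–Duros agreement and 46.23 is covered: preferential rate 15% applies instead.
Duty = $124,482.05 × 15% = $18,672.31.
Total = $22,732.20 + $109,597.97 + $18,672.31 = $151,002.48.

$151,002.48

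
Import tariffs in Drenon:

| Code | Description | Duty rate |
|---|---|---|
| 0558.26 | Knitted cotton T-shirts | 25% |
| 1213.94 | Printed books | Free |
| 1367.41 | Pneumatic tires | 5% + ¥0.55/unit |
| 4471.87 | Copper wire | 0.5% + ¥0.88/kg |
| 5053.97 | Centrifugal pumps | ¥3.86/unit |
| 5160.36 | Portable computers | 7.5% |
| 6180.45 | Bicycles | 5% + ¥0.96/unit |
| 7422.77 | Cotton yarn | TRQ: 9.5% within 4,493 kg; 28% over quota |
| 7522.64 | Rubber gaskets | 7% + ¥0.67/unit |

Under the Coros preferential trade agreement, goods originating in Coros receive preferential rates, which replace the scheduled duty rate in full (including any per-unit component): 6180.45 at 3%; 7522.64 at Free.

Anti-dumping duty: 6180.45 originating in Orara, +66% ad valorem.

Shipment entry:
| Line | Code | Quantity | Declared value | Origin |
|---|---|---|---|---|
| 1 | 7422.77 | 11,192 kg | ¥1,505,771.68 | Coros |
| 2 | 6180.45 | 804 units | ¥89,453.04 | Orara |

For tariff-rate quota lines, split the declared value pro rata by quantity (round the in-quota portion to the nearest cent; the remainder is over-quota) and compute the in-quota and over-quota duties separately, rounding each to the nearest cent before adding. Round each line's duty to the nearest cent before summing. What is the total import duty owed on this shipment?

¥374,069.25

Line 1 (7422.77, Coros, 11,192 kg, ¥1,505,771.68):
Code 7422.77 is under a tariff-rate quota (threshold 4,493 kg). In-quota: 4,493 kg at 9.5%; over-quota: 6,699 kg at 28%.
Pro-rata value split: in-quota = ¥1,505,771.68 × 4,493/11,192 = ¥604,488.22; over-quota = ¥1,505,771.68 − ¥604,488.22 = ¥901,283.46.
In-quota duty = ¥604,488.22 × 9.5% = ¥57,426.38. Over-quota duty = ¥901,283.46 × 28% = ¥252,359.37.
Line duty = ¥57,426.38 + ¥252,359.37 = ¥309,785.75.
Line 2 (6180.45, Orara, 804 units, ¥89,453.04):
Base rate for 6180.45 is 5% + ¥0.96/unit.
6180.45 has an FTA preferential rate, but origin Orara is not Coros; base rate stands.
Additional duty on 6180.45 from Orara: +66%. Applied ad valorem rate: 5% + 66% = 71%.
Duty = ¥89,453.04 × 71% + 804 × ¥0.96 = ¥64,283.50.
Total = ¥309,785.75 + ¥64,283.50 = ¥374,069.25.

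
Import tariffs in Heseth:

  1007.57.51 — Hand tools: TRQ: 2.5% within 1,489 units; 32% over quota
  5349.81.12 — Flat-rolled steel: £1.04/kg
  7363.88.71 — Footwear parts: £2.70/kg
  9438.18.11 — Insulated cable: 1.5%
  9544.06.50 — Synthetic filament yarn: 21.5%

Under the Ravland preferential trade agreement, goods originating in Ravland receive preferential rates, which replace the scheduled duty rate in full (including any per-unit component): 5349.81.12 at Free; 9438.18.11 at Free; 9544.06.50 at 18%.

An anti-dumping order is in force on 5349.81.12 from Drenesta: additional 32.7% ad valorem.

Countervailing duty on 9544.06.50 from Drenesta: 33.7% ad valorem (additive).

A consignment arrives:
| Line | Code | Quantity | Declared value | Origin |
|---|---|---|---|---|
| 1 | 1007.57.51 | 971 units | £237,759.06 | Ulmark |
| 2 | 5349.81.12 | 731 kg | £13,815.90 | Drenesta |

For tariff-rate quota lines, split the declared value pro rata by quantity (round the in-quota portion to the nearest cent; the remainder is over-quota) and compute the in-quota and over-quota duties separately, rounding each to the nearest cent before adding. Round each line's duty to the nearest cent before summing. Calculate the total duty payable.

Line 1 (1007.57.51, Ulmark, 971 units, £237,759.06):
Code 1007.57.51 is under a tariff-rate quota (threshold 1,489 units). Quantity 971 units is within the quota, so the in-quota rate 2.5% applies to the full value.
Duty = £237,759.06 × 2.5% = £5,943.98.
Line 2 (5349.81.12, Drenesta, 731 kg, £13,815.90):
Base rate for 5349.81.12 is £1.04/kg.
5349.81.12 has an FTA preferential rate, but origin Drenesta is not Ravland; base rate stands.
Additional duty on 5349.81.12 from Drenesta: +32.7% ad valorem. Applied ad valorem rate = 32.7%.
Duty = £13,815.90 × 32.7% + 731 × £1.04 = £5,278.04.
Total = £5,943.98 + £5,278.04 = £11,222.02.

£11,222.02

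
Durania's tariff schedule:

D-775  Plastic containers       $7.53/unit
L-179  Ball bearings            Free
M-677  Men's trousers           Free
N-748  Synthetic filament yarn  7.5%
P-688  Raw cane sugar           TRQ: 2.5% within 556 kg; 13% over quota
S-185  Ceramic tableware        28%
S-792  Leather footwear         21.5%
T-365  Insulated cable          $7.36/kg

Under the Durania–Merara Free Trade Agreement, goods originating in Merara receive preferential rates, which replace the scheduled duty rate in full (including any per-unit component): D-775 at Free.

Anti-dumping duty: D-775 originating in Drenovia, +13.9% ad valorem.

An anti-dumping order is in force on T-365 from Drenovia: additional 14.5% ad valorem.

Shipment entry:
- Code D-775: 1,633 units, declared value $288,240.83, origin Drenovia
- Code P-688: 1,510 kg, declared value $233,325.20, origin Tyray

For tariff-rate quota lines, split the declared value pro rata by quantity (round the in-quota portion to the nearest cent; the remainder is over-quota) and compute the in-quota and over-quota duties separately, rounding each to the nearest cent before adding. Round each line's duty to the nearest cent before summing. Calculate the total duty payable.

$73,673.37

Line 1 (D-775, Drenovia, 1,633 units, $288,240.83):
Base rate for D-775 is $7.53/unit.
D-775 has an FTA preferential rate, but origin Drenovia is not Merara; base rate stands.
Additional duty on D-775 from Drenovia: +13.9% ad valorem. Applied ad valorem rate = 13.9%.
Duty = $288,240.83 × 13.9% + 1,633 × $7.53 = $52,361.97.
Line 2 (P-688, Tyray, 1,510 kg, $233,325.20):
Code P-688 is under a tariff-rate quota (threshold 556 kg). In-quota: 556 kg at 2.5%; over-quota: 954 kg at 13%.
Pro-rata value split: in-quota = $233,325.20 × 556/1,510 = $85,913.12; over-quota = $233,325.20 − $85,913.12 = $147,412.08.
In-quota duty = $85,913.12 × 2.5% = $2,147.83. Over-quota duty = $147,412.08 × 13% = $19,163.57.
Line duty = $2,147.83 + $19,163.57 = $21,311.40.
Total = $52,361.97 + $21,311.40 = $73,673.37.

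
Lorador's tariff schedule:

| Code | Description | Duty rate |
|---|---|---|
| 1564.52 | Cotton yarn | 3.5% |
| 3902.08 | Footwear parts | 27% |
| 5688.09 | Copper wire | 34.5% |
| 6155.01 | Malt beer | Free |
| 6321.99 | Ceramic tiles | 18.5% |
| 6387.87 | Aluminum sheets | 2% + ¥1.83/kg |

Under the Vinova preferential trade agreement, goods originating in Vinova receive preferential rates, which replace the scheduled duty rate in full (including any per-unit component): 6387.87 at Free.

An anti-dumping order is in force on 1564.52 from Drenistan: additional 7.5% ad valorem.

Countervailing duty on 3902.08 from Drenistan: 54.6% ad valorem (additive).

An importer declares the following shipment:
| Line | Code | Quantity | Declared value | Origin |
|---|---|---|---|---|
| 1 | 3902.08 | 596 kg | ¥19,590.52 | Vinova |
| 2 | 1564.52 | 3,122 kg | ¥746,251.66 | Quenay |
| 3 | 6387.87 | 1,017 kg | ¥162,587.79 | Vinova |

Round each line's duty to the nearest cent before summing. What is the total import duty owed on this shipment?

¥31,408.25

Line 1 (3902.08, Vinova, 596 kg, ¥19,590.52):
Base rate for 3902.08 is 27%.
Origin Vinova is the FTA partner but 3902.08 is not on the preference list; base rate stands.
The additional-duty order on 3902.08 targets Drenistan, not Vinova; it does not apply.
Duty = ¥19,590.52 × 27% = ¥5,289.44.
Line 2 (1564.52, Quenay, 3,122 kg, ¥746,251.66):
Base rate for 1564.52 is 3.5%.
The additional-duty order on 1564.52 targets Drenistan, not Quenay; it does not apply.
Duty = ¥746,251.66 × 3.5% = ¥26,118.81.
Line 3 (6387.87, Vinova, 1,017 kg, ¥162,587.79):
Base rate for 6387.87 is 2% + ¥1.83/kg.
Origin Vinova qualifies under the Lorador–Vinova agreement and 6387.87 is covered: preferential rate Free applies instead.
Duty = ¥162,587.79 × 0% = ¥0.00.
Total = ¥5,289.44 + ¥26,118.81 + ¥0.00 = ¥31,408.25.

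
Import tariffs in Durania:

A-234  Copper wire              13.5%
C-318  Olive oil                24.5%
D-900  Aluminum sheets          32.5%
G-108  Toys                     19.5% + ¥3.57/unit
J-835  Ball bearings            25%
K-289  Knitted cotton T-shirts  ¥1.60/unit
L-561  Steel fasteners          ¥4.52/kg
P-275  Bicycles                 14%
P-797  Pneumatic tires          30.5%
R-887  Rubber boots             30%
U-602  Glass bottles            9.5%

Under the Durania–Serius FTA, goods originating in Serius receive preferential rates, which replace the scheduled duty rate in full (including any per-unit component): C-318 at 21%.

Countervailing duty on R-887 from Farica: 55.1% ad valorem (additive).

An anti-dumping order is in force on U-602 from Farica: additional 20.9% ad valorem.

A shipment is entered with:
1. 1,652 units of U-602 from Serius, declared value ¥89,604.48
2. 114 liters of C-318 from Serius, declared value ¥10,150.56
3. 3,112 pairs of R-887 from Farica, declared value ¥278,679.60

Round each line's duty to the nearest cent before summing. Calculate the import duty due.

¥247,800.39

Line 1 (U-602, Serius, 1,652 units, ¥89,604.48):
Base rate for U-602 is 9.5%.
Origin Serius is the FTA partner but U-602 is not on the preference list; base rate stands.
The additional-duty order on U-602 targets Farica, not Serius; it does not apply.
Duty = ¥89,604.48 × 9.5% = ¥8,512.43.
Line 2 (C-318, Serius, 114 liters, ¥10,150.56):
Base rate for C-318 is 24.5%.
Origin Serius qualifies under the Durania–Serius agreement and C-318 is covered: preferential rate 21% applies instead.
Duty = ¥10,150.56 × 21% = ¥2,131.62.
Line 3 (R-887, Farica, 3,112 pairs, ¥278,679.60):
Base rate for R-887 is 30%.
Additional duty on R-887 from Farica: +55.1%. Applied ad valorem rate: 30% + 55.1% = 85.1%.
Duty = ¥278,679.60 × 85.1% = ¥237,156.34.
Total = ¥8,512.43 + ¥2,131.62 + ¥237,156.34 = ¥247,800.39.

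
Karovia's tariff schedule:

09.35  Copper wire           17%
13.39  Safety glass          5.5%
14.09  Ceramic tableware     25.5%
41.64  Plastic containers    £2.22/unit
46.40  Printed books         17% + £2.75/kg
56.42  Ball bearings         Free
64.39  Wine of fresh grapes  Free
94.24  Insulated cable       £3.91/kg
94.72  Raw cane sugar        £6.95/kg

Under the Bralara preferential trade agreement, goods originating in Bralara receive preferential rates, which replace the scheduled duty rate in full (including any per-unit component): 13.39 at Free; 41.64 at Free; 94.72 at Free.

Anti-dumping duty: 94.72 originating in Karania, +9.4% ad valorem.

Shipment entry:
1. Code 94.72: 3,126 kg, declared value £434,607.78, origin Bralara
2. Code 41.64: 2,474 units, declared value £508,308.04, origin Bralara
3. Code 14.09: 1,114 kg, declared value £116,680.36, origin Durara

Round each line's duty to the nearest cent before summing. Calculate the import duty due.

£29,753.49

Line 1 (94.72, Bralara, 3,126 kg, £434,607.78):
Base rate for 94.72 is £6.95/kg.
Origin Bralara qualifies under the Karovia–Bralara agreement and 94.72 is covered: preferential rate Free applies instead.
The additional-duty order on 94.72 targets Karania, not Bralara; it does not apply.
Duty = £434,607.78 × 0% = £0.00.
Line 2 (41.64, Bralara, 2,474 units, £508,308.04):
Base rate for 41.64 is £2.22/unit.
Origin Bralara qualifies under the Karovia–Bralara agreement and 41.64 is covered: preferential rate Free applies instead.
Duty = £508,308.04 × 0% = £0.00.
Line 3 (14.09, Durara, 1,114 kg, £116,680.36):
Base rate for 14.09 is 25.5%.
Duty = £116,680.36 × 25.5% = £29,753.49.
Total = £0.00 + £0.00 + £29,753.49 = £29,753.49.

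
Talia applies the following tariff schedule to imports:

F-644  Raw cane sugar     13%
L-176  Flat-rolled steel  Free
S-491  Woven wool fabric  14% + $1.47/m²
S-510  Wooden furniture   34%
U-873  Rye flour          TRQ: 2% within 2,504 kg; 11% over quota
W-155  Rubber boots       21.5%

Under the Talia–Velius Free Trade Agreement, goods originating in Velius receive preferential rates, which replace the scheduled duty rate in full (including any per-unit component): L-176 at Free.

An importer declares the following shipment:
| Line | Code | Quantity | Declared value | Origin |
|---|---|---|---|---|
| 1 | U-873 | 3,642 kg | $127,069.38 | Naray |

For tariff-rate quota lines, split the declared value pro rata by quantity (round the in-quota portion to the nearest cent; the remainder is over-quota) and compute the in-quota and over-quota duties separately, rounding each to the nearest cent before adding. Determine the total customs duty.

$6,114.82

Line 1 (U-873, Naray, 3,642 kg, $127,069.38):
Code U-873 is under a tariff-rate quota (threshold 2,504 kg). In-quota: 2,504 kg at 2%; over-quota: 1,138 kg at 11%.
Pro-rata value split: in-quota = $127,069.38 × 2,504/3,642 = $87,364.56; over-quota = $127,069.38 − $87,364.56 = $39,704.82.
In-quota duty = $87,364.56 × 2% = $1,747.29. Over-quota duty = $39,704.82 × 11% = $4,367.53.
Line duty = $1,747.29 + $4,367.53 = $6,114.82.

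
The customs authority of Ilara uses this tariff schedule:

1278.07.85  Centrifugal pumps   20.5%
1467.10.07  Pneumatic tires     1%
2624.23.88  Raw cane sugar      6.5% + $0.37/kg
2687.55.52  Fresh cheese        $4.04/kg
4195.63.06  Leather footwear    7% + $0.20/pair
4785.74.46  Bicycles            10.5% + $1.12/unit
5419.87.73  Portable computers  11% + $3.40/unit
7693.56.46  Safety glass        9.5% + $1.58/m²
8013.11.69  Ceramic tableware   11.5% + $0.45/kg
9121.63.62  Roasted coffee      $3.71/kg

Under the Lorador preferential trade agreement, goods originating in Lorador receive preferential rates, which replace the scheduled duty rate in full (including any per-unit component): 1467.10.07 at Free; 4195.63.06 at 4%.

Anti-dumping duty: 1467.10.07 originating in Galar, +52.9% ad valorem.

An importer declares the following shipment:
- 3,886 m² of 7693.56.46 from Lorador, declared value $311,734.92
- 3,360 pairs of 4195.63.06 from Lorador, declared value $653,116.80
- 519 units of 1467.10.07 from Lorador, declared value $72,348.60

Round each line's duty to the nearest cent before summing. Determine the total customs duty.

$61,879.37

Line 1 (7693.56.46, Lorador, 3,886 m², $311,734.92):
Base rate for 7693.56.46 is 9.5% + $1.58/m².
Origin Lorador is the FTA partner but 7693.56.46 is not on the preference list; base rate stands.
Duty = $311,734.92 × 9.5% + 3,886 × $1.58 = $35,754.70.
Line 2 (4195.63.06, Lorador, 3,360 pairs, $653,116.80):
Base rate for 4195.63.06 is 7% + $0.20/pair.
Origin Lorador qualifies under the Ilara–Lorador agreement and 4195.63.06 is covered: preferential rate 4% applies instead.
Duty = $653,116.80 × 4% = $26,124.67.
Line 3 (1467.10.07, Lorador, 519 units, $72,348.60):
Base rate for 1467.10.07 is 1%.
Origin Lorador qualifies under the Ilara–Lorador agreement and 1467.10.07 is covered: preferential rate Free applies instead.
The additional-duty order on 1467.10.07 targets Galar, not Lorador; it does not apply.
Duty = $72,348.60 × 0% = $0.00.
Total = $35,754.70 + $26,124.67 + $0.00 = $61,879.37.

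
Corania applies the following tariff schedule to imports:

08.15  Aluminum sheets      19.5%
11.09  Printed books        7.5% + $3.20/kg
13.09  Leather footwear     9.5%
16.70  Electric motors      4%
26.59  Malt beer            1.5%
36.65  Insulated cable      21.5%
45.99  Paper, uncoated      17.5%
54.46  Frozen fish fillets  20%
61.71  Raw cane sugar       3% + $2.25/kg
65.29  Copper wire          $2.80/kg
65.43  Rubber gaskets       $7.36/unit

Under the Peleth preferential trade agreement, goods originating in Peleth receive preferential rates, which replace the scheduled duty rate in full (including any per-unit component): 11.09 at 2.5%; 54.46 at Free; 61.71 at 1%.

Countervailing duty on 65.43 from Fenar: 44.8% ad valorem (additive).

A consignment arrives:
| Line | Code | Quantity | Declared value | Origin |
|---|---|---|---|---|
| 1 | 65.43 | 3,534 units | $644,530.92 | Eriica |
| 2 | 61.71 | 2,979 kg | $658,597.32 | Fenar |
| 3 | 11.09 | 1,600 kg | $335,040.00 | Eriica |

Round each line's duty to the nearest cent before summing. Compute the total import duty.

$82,718.91

Line 1 (65.43, Eriica, 3,534 units, $644,530.92):
Base rate for 65.43 is $7.36/unit.
The additional-duty order on 65.43 targets Fenar, not Eriica; it does not apply.
Duty = 3,534 × $7.36 = $26,010.24.
Line 2 (61.71, Fenar, 2,979 kg, $658,597.32):
Base rate for 61.71 is 3% + $2.25/kg.
61.71 has an FTA preferential rate, but origin Fenar is not Peleth; base rate stands.
Duty = $658,597.32 × 3% + 2,979 × $2.25 = $26,460.67.
Line 3 (11.09, Eriica, 1,600 kg, $335,040.00):
Base rate for 11.09 is 7.5% + $3.20/kg.
11.09 has an FTA preferential rate, but origin Eriica is not Peleth; base rate stands.
Duty = $335,040.00 × 7.5% + 1,600 × $3.20 = $30,248.00.
Total = $26,010.24 + $26,460.67 + $30,248.00 = $82,718.91.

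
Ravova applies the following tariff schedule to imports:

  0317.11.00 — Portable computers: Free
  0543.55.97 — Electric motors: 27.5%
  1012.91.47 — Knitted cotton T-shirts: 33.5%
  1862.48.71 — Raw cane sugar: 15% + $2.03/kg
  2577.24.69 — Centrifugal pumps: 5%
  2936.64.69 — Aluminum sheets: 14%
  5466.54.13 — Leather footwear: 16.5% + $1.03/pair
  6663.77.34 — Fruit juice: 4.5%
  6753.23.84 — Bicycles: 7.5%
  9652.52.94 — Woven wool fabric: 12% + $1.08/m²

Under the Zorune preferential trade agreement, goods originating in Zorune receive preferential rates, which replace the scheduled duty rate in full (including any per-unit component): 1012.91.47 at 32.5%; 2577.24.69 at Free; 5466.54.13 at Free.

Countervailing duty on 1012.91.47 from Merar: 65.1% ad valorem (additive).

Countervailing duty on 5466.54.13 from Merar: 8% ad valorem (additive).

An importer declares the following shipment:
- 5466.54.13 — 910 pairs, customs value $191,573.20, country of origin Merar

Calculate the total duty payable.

$47,872.73

Line 1 (5466.54.13, Merar, 910 pairs, $191,573.20):
Base rate for 5466.54.13 is 16.5% + $1.03/pair.
5466.54.13 has an FTA preferential rate, but origin Merar is not Zorune; base rate stands.
Additional duty on 5466.54.13 from Merar: +8%. Applied ad valorem rate: 16.5% + 8% = 24.5%.
Duty = $191,573.20 × 24.5% + 910 × $1.03 = $47,872.73.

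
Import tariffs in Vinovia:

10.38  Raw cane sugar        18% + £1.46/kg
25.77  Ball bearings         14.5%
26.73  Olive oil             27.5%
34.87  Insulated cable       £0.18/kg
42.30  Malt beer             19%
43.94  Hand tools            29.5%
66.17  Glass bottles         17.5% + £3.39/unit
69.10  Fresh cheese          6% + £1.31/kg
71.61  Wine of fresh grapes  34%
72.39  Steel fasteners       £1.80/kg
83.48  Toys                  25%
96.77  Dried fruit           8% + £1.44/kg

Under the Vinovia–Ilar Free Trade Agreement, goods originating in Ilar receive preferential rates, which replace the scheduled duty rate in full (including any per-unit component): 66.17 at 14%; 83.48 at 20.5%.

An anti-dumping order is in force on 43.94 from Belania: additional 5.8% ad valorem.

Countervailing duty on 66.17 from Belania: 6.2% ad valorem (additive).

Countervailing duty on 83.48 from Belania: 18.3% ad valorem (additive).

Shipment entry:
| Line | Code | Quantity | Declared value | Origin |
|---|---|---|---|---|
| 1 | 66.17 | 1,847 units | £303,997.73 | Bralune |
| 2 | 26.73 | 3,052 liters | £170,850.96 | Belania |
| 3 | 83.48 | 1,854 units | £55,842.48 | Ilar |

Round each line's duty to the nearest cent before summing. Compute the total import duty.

Line 1 (66.17, Bralune, 1,847 units, £303,997.73):
Base rate for 66.17 is 17.5% + £3.39/unit.
66.17 has an FTA preferential rate, but origin Bralune is not Ilar; base rate stands.
The additional-duty order on 66.17 targets Belania, not Bralune; it does not apply.
Duty = £303,997.73 × 17.5% + 1,847 × £3.39 = £59,460.93.
Line 2 (26.73, Belania, 3,052 liters, £170,850.96):
Base rate for 26.73 is 27.5%.
Duty = £170,850.96 × 27.5% = £46,984.01.
Line 3 (83.48, Ilar, 1,854 units, £55,842.48):
Base rate for 83.48 is 25%.
Origin Ilar qualifies under the Vinovia–Ilar agreement and 83.48 is covered: preferential rate 20.5% applies instead.
The additional-duty order on 83.48 targets Belania, not Ilar; it does not apply.
Duty = £55,842.48 × 20.5% = £11,447.71.
Total = £59,460.93 + £46,984.01 + £11,447.71 = £117,892.65.

£117,892.65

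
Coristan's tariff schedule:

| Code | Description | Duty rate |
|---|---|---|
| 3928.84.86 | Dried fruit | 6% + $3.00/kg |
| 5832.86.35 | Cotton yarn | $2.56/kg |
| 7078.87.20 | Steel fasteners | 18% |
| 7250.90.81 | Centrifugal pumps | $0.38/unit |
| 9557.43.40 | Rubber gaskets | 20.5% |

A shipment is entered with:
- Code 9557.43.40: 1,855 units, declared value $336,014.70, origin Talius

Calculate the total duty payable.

$68,883.01

Line 1 (9557.43.40, Talius, 1,855 units, $336,014.70):
Base rate for 9557.43.40 is 20.5%.
Duty = $336,014.70 × 20.5% = $68,883.01.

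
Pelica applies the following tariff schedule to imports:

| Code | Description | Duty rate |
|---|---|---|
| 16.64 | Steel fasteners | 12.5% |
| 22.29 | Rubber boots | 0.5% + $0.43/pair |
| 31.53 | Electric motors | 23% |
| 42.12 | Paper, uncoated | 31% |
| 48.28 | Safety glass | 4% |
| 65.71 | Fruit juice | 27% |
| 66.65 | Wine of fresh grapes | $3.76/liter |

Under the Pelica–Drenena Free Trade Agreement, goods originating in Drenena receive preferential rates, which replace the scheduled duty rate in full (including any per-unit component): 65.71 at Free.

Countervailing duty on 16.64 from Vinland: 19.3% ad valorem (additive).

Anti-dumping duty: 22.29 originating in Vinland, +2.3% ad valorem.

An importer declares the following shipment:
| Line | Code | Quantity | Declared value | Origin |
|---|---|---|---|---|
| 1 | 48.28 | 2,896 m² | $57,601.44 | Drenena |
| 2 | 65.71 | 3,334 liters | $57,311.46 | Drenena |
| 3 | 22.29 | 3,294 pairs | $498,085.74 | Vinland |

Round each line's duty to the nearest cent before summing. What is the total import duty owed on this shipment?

Line 1 (48.28, Drenena, 2,896 m², $57,601.44):
Base rate for 48.28 is 4%.
Origin Drenena is the FTA partner but 48.28 is not on the preference list; base rate stands.
Duty = $57,601.44 × 4% = $2,304.06.
Line 2 (65.71, Drenena, 3,334 liters, $57,311.46):
Base rate for 65.71 is 27%.
Origin Drenena qualifies under the Pelica–Drenena agreement and 65.71 is covered: preferential rate Free applies instead.
Duty = $57,311.46 × 0% = $0.00.
Line 3 (22.29, Vinland, 3,294 pairs, $498,085.74):
Base rate for 22.29 is 0.5% + $0.43/pair.
Additional duty on 22.29 from Vinland: +2.3%. Applied ad valorem rate: 0.5% + 2.3% = 2.8%.
Duty = $498,085.74 × 2.8% + 3,294 × $0.43 = $15,362.82.
Total = $2,304.06 + $0.00 + $15,362.82 = $17,666.88.

$17,666.88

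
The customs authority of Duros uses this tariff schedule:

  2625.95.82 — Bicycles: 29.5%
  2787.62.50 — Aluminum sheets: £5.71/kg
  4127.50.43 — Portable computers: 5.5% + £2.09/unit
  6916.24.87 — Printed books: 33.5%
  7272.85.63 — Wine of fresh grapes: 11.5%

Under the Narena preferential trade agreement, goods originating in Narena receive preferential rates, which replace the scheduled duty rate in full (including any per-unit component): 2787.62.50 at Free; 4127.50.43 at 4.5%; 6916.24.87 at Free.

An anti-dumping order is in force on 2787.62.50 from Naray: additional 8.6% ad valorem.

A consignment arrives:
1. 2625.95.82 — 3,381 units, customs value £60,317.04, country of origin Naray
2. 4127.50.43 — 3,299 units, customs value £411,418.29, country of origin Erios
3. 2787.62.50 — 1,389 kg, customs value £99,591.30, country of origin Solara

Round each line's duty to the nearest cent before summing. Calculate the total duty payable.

Line 1 (2625.95.82, Naray, 3,381 units, £60,317.04):
Base rate for 2625.95.82 is 29.5%.
Duty = £60,317.04 × 29.5% = £17,793.53.
Line 2 (4127.50.43, Erios, 3,299 units, £411,418.29):
Base rate for 4127.50.43 is 5.5% + £2.09/unit.
4127.50.43 has an FTA preferential rate, but origin Erios is not Narena; base rate stands.
Duty = £411,418.29 × 5.5% + 3,299 × £2.09 = £29,522.92.
Line 3 (2787.62.50, Solara, 1,389 kg, £99,591.30):
Base rate for 2787.62.50 is £5.71/kg.
2787.62.50 has an FTA preferential rate, but origin Solara is not Narena; base rate stands.
The additional-duty order on 2787.62.50 targets Naray, not Solara; it does not apply.
Duty = 1,389 × £5.71 = £7,931.19.
Total = £17,793.53 + £29,522.92 + £7,931.19 = £55,247.64.

£55,247.64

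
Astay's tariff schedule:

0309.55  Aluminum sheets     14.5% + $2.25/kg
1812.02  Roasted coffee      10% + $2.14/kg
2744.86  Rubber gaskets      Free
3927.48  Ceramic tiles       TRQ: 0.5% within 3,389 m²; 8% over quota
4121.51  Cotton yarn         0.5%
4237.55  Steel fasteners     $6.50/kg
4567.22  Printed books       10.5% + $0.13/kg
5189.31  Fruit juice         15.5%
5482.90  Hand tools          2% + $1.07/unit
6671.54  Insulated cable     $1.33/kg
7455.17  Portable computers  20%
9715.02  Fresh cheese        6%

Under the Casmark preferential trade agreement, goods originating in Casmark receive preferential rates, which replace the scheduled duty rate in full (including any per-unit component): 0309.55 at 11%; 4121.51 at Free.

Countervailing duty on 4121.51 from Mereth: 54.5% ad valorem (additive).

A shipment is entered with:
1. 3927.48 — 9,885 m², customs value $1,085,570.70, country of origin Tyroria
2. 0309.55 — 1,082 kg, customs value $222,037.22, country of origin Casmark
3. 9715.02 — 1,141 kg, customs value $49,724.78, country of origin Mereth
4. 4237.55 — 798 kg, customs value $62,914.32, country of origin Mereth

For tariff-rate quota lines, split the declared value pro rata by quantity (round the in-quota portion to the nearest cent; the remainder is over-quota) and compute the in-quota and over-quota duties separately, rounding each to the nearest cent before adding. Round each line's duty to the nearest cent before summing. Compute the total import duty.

$91,526.74

Line 1 (3927.48, Tyroria, 9,885 m², $1,085,570.70):
Code 3927.48 is under a tariff-rate quota (threshold 3,389 m²). In-quota: 3,389 m² at 0.5%; over-quota: 6,496 m² at 8%.
Pro-rata value split: in-quota = $1,085,570.70 × 3,389/9,885 = $372,179.98; over-quota = $1,085,570.70 − $372,179.98 = $713,390.72.
In-quota duty = $372,179.98 × 0.5% = $1,860.90. Over-quota duty = $713,390.72 × 8% = $57,071.26.
Line duty = $1,860.90 + $57,071.26 = $58,932.16.
Line 2 (0309.55, Casmark, 1,082 kg, $222,037.22):
Base rate for 0309.55 is 14.5% + $2.25/kg.
Origin Casmark qualifies under the Astay–Casmark agreement and 0309.55 is covered: preferential rate 11% applies instead.
Duty = $222,037.22 × 11% = $24,424.09.
Line 3 (9715.02, Mereth, 1,141 kg, $49,724.78):
Base rate for 9715.02 is 6%.
Duty = $49,724.78 × 6% = $2,983.49.
Line 4 (4237.55, Mereth, 798 kg, $62,914.32):
Base rate for 4237.55 is $6.50/kg.
Duty = 798 × $6.50 = $5,187.00.
Total = $58,932.16 + $24,424.09 + $2,983.49 + $5,187.00 = $91,526.74.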